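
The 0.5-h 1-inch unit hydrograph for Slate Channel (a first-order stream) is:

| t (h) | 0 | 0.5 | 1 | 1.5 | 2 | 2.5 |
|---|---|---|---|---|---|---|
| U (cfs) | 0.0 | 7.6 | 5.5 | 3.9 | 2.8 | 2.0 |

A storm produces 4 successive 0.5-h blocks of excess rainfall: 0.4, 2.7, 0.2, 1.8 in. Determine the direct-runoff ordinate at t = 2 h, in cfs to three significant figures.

By discrete convolution, Q_j = Σ (P_i / 1 in) · U_{j−i}.
At t = 2 h (j=4): Q = (0.4/1)·2.8 + (2.7/1)·3.9 + (0.2/1)·5.5 + (1.8/1)·7.6 = 26.4 cfs.

Q ≈ 26.4 cfs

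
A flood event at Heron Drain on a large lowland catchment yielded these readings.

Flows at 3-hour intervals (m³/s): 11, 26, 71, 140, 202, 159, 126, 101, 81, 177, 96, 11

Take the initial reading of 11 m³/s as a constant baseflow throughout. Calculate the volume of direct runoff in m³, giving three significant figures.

V ≈ 1.15 × 10^7 m³

Direct-runoff ordinates (Q − Q_b): 0.0, 15.0, 60.0, 129.0, 191.0, 148.0, 115.0, 90.0, 70.0, 166.0, 85.0, 0.0 m³/s.
ΣQ_DR = 1069 m³/s.
With Δt = 3 h = 10800 s, V = ΣQ_DR · Δt = 1069 × 10800 = 1.15 × 10^7 m³.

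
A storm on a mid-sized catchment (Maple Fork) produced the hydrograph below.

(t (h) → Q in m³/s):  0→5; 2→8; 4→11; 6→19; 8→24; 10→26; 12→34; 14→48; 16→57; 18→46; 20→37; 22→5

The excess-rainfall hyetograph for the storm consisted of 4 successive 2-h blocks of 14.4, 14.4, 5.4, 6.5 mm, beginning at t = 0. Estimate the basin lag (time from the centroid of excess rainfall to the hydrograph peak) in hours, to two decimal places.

t_L ≈ 12.80 h

Centroid of excess rainfall: t_c = Σ P_i·t̄_i / ΣP_i = 3.1966 h (block centres at 1, 3, 5, 7 h).
Hydrograph peak occurs at t = 16 h, so basin lag t_L = 16 − 3.1966 = 12.80 h.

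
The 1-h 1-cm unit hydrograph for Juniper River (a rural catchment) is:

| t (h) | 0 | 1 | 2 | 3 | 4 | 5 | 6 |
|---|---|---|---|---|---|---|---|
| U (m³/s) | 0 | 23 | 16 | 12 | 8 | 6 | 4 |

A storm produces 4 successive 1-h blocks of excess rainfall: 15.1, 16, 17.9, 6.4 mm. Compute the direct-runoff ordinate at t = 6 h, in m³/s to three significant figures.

By discrete convolution, Q_j = Σ (P_i / 10 mm) · U_{j−i}.
At t = 6 h (j=6): Q = (15.1/10)·4 + (16/10)·6 + (17.9/10)·8 + (6.4/10)·12 = 37.6 m³/s.

Q ≈ 37.6 m³/s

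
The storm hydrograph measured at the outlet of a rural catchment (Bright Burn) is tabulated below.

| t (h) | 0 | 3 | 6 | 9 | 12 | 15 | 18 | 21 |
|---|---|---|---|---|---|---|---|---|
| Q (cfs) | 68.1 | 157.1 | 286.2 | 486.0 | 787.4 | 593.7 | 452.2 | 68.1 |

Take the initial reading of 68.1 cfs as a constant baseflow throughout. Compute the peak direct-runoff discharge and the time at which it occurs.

Q_p = 719.3 cfs at t = 12 h

Subtracting baseflow gives direct-runoff ordinates: 0.0, 89.0, 218.1, 417.9, 719.3, 525.6, 384.1, 0.0 cfs.
The maximum is 719.3 cfs, occurring at the reading for t = 12 h.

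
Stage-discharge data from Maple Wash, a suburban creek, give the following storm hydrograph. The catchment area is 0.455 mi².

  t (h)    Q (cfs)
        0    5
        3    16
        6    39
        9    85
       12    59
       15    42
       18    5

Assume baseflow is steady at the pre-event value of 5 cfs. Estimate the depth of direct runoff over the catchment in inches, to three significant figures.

d ≈ 2.21 in

Direct runoff: 0.0, 11.0, 34.0, 80.0, 54.0, 37.0, 0.0 cfs; ΣQ_DR = 216.0 cfs.
V = ΣQ_DR · Δt = 216.0 × 10800 s = 2.333 × 10^6 ft³.
Over A = 0.455 mi², depth = V / A = 2.21 in.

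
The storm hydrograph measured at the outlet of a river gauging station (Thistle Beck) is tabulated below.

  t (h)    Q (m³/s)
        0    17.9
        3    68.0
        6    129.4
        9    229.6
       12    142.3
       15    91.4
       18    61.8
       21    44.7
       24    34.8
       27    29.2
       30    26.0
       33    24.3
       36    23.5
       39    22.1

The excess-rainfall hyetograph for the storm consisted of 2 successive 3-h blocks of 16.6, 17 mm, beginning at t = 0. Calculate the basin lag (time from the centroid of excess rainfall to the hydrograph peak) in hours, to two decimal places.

t_L ≈ 5.98 h

Centroid of excess rainfall: t_c = Σ P_i·t̄_i / ΣP_i = 3.0179 h (block centres at 1.5, 4.5 h).
Hydrograph peak occurs at t = 9 h, so basin lag t_L = 9 − 3.0179 = 5.98 h.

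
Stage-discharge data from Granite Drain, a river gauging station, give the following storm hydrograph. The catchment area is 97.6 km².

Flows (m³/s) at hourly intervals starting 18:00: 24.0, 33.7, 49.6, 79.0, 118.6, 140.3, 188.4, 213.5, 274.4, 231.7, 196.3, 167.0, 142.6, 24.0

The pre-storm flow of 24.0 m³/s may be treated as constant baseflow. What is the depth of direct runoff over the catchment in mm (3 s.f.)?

d ≈ 57.1 mm

Direct runoff: 0.0, 9.7, 25.6, 55.0, 94.6, 116.3, 164.4, 189.5, 250.4, 207.7, 172.3, 143.0, 118.6, 0.0 m³/s; ΣQ_DR = 1547 m³/s.
V = ΣQ_DR · Δt = 1547 × 3600 s = 5.570 × 10^6 m³.
Over A = 97.6 km², depth = V / A = 57.1 mm.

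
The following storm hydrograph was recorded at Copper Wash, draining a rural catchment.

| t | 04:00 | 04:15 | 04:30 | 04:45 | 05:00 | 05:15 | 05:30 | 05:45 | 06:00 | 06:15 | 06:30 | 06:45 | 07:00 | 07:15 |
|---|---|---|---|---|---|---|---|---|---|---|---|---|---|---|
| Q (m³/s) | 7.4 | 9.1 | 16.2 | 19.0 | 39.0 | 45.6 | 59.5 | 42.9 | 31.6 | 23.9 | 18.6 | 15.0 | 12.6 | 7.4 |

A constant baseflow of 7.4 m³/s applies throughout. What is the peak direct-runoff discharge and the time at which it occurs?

Q_p = 52.1 m³/s at t = 05:30

Subtracting baseflow gives direct-runoff ordinates: 0.0, 1.7, 8.8, 11.6, 31.6, 38.2, 52.1, 35.5, 24.2, 16.5, 11.2, 7.6, 5.2, 0.0 m³/s.
The maximum is 52.1 m³/s, occurring at the reading for t = 05:30.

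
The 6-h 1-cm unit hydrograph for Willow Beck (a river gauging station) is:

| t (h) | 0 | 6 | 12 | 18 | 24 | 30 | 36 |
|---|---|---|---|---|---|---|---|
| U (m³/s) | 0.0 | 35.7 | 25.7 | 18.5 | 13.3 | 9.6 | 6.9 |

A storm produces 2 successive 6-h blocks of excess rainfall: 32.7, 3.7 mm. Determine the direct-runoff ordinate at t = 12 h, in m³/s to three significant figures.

By discrete convolution, Q_j = Σ (P_i / 10 mm) · U_{j−i}.
At t = 12 h (j=2): Q = (32.7/10)·25.7 + (3.7/10)·35.7 = 97.2 m³/s.

Q ≈ 97.2 m³/s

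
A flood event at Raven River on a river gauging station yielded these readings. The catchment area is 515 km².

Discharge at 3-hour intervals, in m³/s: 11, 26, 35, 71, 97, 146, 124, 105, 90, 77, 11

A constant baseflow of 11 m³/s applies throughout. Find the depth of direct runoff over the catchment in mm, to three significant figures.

Direct runoff: 0.0, 15.0, 24.0, 60.0, 86.0, 135.0, 113.0, 94.0, 79.0, 66.0, 0.0 m³/s; ΣQ_DR = 672.0 m³/s.
V = ΣQ_DR · Δt = 672.0 × 10800 s = 7.258 × 10^6 m³.
Over A = 515 km², depth = V / A = 14.1 mm.

d ≈ 14.1 mm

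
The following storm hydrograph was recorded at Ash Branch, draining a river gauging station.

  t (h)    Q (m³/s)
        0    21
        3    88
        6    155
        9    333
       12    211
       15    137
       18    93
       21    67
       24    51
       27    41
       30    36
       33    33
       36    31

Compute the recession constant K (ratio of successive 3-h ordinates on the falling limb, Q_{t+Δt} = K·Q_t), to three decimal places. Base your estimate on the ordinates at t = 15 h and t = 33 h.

K ≈ 0.789

Using the recession-limb readings at t = 15 h and t = 33 h: Q falls from 137 to 33 m³/s over 6 intervals.
K = (Q₂/Q₁)^(1/6) = (33/137)^(1/6) = 0.789.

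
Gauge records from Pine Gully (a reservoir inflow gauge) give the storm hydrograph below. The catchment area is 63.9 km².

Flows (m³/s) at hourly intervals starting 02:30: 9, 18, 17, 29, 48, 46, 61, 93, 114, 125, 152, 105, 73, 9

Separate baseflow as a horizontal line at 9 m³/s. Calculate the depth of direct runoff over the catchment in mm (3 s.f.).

d ≈ 43.5 mm

Direct runoff: 0.0, 9.0, 8.0, 20.0, 39.0, 37.0, 52.0, 84.0, 105.0, 116.0, 143.0, 96.0, 64.0, 0.0 m³/s; ΣQ_DR = 773.0 m³/s.
V = ΣQ_DR · Δt = 773.0 × 3600 s = 2.783 × 10^6 m³.
Over A = 63.9 km², depth = V / A = 43.5 mm.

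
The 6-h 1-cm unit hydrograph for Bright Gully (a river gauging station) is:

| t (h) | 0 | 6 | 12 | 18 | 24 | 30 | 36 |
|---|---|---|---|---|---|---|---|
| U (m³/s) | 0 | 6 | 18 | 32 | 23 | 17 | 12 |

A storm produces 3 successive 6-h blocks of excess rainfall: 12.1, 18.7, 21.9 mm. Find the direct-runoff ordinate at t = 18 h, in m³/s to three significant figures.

By discrete convolution, Q_j = Σ (P_i / 10 mm) · U_{j−i}.
At t = 18 h (j=3): Q = (12.1/10)·32 + (18.7/10)·18 + (21.9/10)·6 = 85.5 m³/s.

Q ≈ 85.5 m³/s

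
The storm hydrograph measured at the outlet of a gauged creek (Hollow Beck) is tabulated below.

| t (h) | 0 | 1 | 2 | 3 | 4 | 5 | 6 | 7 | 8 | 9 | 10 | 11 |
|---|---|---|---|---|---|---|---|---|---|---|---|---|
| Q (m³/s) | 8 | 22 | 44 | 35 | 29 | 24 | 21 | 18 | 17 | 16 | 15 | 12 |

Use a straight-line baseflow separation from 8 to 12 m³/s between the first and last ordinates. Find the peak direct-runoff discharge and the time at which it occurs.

Subtracting baseflow gives direct-runoff ordinates: 0.00, 13.64, 35.27, 25.91, 19.55, 14.18, 10.82, 7.45, 6.09, 4.73, 3.36, 0.00 m³/s.
The maximum is 35.27 m³/s, occurring at the reading for t = 2 h.

Q_p = 35.27 m³/s at t = 2 h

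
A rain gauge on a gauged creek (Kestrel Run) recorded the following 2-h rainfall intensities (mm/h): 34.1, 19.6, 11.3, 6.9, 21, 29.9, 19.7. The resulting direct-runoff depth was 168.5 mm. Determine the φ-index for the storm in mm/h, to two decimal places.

Only the 6 blocks with intensity above φ contribute runoff: 34.1, 19.6, 11.3, 21, 29.9, 19.7 mm/h.
Σ(I−φ)·Δt = d  ⇒  (34.1+19.6+11.3+21+29.9+19.7 − 6φ)·2 = 168.5
φ = (135.6 − 168.5/2) / 6 = 8.56 mm/h.

φ ≈ 8.56 mm/h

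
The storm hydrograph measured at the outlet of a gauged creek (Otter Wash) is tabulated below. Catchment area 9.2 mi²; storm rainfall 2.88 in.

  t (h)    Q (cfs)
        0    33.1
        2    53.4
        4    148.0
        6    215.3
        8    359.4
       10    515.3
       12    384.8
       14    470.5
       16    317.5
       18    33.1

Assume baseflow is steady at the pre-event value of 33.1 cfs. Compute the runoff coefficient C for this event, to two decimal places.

C ≈ 0.26

ΣQ_DR = 2199 cfs; V = ΣQ_DR·Δt = 1.584 × 10^7 ft³.
Runoff depth d = V / A = 0.7409 in.
C = d / P = 0.7409 / 2.88 = 0.26.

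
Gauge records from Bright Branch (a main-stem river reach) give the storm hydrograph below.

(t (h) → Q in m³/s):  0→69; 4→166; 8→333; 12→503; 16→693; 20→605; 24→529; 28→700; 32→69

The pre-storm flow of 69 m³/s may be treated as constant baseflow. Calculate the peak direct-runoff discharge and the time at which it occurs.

Q_p = 631.0 m³/s at t = 28 h

Subtracting baseflow gives direct-runoff ordinates: 0.0, 97.0, 264.0, 434.0, 624.0, 536.0, 460.0, 631.0, 0.0 m³/s.
The maximum is 631.0 m³/s, occurring at the reading for t = 28 h.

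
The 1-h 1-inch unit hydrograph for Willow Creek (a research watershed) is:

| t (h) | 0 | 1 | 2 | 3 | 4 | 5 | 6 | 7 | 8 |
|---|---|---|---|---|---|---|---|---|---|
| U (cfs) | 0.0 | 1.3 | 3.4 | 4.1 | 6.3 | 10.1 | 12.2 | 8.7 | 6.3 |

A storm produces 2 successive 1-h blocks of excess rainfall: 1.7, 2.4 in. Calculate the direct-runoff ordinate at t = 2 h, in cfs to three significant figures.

By discrete convolution, Q_j = Σ (P_i / 1 in) · U_{j−i}.
At t = 2 h (j=2): Q = (1.7/1)·3.4 + (2.4/1)·1.3 = 8.90 cfs.

Q ≈ 8.90 cfs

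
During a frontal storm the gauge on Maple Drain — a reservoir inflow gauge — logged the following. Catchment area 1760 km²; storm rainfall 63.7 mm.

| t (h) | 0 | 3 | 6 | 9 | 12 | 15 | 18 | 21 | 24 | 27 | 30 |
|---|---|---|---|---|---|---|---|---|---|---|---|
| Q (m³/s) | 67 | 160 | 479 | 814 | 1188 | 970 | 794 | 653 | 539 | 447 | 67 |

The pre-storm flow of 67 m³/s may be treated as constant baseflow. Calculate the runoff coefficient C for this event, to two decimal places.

C ≈ 0.52

ΣQ_DR = 5441 m³/s; V = ΣQ_DR·Δt = 5.876 × 10^7 m³.
Runoff depth d = V / A = 33.39 mm.
C = d / P = 33.39 / 63.7 = 0.52.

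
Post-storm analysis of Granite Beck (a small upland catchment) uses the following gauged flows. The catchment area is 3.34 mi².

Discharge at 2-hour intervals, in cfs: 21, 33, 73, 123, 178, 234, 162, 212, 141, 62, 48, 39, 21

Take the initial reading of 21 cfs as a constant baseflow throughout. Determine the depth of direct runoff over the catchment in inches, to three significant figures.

Direct runoff: 0.0, 12.0, 52.0, 102.0, 157.0, 213.0, 141.0, 191.0, 120.0, 41.0, 27.0, 18.0, 0.0 cfs; ΣQ_DR = 1074 cfs.
V = ΣQ_DR · Δt = 1074 × 7200 s = 7.733 × 10^6 ft³.
Over A = 3.34 mi², depth = V / A = 0.997 in.

d ≈ 0.997 in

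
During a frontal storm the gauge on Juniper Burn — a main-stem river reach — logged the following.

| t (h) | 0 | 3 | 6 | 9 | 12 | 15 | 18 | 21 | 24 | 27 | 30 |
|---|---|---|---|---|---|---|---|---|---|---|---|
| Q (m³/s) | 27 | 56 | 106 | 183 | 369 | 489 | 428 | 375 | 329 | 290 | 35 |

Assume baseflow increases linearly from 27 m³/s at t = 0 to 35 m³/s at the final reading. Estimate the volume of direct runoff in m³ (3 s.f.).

Direct-runoff ordinates (Q − Q_b): 0.00, 28.20, 77.40, 153.60, 338.80, 458.00, 396.20, 342.40, 295.60, 255.80, 0.00 m³/s.
ΣQ_DR = 2346 m³/s.
With Δt = 3 h = 10800 s, V = ΣQ_DR · Δt = 2346 × 10800 = 2.53 × 10^7 m³.

V ≈ 2.53 × 10^7 m³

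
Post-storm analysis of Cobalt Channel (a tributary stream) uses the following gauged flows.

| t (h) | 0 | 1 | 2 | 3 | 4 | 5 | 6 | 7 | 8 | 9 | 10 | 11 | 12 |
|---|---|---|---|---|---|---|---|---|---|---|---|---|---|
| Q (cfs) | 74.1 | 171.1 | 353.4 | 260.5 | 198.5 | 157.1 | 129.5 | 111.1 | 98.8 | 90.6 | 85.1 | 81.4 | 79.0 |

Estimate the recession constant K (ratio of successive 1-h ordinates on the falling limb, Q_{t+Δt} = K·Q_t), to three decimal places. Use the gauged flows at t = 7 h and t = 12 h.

Using the recession-limb readings at t = 7 h and t = 12 h: Q falls from 111.1 to 79.0 cfs over 5 intervals.
K = (Q₂/Q₁)^(1/5) = (79.0/111.1)^(1/5) = 0.934.

K ≈ 0.934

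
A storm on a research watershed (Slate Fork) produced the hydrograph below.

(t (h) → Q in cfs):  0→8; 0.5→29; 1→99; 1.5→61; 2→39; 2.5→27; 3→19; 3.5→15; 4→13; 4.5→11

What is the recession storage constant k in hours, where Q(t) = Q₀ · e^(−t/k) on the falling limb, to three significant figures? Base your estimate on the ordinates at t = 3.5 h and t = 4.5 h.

k ≈ 3.22 h

On the falling limb, Q drops from 15 to 11 cfs between t = 3.5 h and t = 4.5 h (Δt = 1 h).
k = −Δt / ln(Q₂/Q₁) = −1 / ln(11/15) = 3.22 h.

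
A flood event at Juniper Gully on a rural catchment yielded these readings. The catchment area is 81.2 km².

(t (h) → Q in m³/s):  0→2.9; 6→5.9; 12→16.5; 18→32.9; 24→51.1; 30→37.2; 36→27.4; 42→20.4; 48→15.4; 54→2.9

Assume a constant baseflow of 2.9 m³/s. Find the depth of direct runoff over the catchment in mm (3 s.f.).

d ≈ 48.8 mm

Direct runoff: 0.0, 3.0, 13.6, 30.0, 48.2, 34.3, 24.5, 17.5, 12.5, 0.0 m³/s; ΣQ_DR = 183.6 m³/s.
V = ΣQ_DR · Δt = 183.6 × 21600 s = 3.966 × 10^6 m³.
Over A = 81.2 km², depth = V / A = 48.8 mm.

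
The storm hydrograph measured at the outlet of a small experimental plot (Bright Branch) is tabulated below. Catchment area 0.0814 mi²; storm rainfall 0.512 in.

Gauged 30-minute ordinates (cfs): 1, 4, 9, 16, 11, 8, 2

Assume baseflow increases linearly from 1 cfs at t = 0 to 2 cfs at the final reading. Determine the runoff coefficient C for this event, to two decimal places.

ΣQ_DR = 40.50 cfs; V = ΣQ_DR·Δt = 72900 ft³.
Runoff depth d = V / A = 0.3855 in.
C = d / P = 0.3855 / 0.512 = 0.75.

C ≈ 0.75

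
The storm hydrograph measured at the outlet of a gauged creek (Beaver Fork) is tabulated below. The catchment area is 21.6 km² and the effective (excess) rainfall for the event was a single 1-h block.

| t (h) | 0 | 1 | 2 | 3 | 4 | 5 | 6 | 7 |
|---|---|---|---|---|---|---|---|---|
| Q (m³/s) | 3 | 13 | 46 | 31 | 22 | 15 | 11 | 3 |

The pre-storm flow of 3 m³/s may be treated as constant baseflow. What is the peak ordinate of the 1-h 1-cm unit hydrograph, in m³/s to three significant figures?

U_p ≈ 21.5 m³/s

Direct runoff: 0.0, 10.0, 43.0, 28.0, 19.0, 12.0, 8.0, 0.0 m³/s; ΣQ_DR = 120.0 m³/s, peak = 43.0 m³/s.
Runoff depth d = ΣQ_DR·Δt / A = 120.0 × 3600 / (21.6 km²) = 20.00 mm.
The 1-cm UH is the DRH scaled by (10 mm)/d, so U_p = 43.0 × 10/20.00 = 21.5 m³/s.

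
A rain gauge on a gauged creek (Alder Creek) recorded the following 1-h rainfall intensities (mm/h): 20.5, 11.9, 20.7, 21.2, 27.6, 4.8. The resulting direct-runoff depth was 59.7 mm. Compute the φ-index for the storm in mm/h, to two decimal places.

Only the 5 blocks with intensity above φ contribute runoff: 20.5, 11.9, 20.7, 21.2, 27.6 mm/h.
Σ(I−φ)·Δt = d  ⇒  (20.5+11.9+20.7+21.2+27.6 − 5φ)·1 = 59.7
φ = (101.9 − 59.7/1) / 5 = 8.44 mm/h.

φ ≈ 8.44 mm/h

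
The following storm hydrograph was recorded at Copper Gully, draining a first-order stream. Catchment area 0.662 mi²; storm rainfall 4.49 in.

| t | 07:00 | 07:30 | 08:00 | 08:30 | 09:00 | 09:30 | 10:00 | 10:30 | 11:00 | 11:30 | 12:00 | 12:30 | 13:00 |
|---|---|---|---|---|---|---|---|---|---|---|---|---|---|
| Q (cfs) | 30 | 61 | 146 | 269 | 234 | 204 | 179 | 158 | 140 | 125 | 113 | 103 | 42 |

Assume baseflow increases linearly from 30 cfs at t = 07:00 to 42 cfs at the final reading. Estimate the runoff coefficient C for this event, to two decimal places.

C ≈ 0.35

ΣQ_DR = 1336 cfs; V = ΣQ_DR·Δt = 2.405 × 10^6 ft³.
Runoff depth d = V / A = 1.564 in.
C = d / P = 1.564 / 4.49 = 0.35.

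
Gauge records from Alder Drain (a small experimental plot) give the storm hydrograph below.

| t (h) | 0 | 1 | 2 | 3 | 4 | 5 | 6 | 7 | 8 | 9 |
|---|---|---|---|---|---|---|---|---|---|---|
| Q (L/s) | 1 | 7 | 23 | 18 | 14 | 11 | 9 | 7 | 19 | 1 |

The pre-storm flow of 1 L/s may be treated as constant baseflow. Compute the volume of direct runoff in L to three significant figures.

V ≈ 3.60 × 10^5 L

Direct-runoff ordinates (Q − Q_b): 0.0, 6.0, 22.0, 17.0, 13.0, 10.0, 8.0, 6.0, 18.0, 0.0 L/s.
ΣQ_DR = 100.0 L/s.
With Δt = 1 h = 3600 s, V = ΣQ_DR · Δt = 100.0 × 3600 = 3.60 × 10^5 L.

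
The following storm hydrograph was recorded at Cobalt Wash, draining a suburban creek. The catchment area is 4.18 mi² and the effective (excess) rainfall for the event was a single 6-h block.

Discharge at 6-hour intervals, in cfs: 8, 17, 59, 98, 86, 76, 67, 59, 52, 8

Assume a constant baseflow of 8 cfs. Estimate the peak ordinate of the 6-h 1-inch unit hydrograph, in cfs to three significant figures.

Direct runoff: 0.0, 9.0, 51.0, 90.0, 78.0, 68.0, 59.0, 51.0, 44.0, 0.0 cfs; ΣQ_DR = 450.0 cfs, peak = 90.0 cfs.
Runoff depth d = ΣQ_DR·Δt / A = 450.0 × 21600 / (4.18 mi²) = 1.001 in.
The 1-inch UH is the DRH scaled by (1 in)/d, so U_p = 90.0 × 1/1.001 = 89.9 cfs.

U_p ≈ 89.9 cfs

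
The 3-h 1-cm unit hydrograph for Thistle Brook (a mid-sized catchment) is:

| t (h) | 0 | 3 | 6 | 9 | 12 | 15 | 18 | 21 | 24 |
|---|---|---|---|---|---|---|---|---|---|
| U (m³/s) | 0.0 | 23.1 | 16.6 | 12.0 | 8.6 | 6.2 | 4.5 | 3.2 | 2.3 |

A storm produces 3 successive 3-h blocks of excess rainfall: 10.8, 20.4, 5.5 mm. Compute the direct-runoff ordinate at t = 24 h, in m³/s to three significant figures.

Q ≈ 11.5 m³/s

By discrete convolution, Q_j = Σ (P_i / 10 mm) · U_{j−i}.
At t = 24 h (j=8): Q = (10.8/10)·2.3 + (20.4/10)·3.2 + (5.5/10)·4.5 = 11.5 m³/s.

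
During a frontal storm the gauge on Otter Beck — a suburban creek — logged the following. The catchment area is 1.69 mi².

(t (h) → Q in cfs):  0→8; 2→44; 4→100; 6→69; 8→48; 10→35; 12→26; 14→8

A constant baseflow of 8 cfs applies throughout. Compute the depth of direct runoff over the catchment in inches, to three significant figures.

d ≈ 0.502 in

Direct runoff: 0.0, 36.0, 92.0, 61.0, 40.0, 27.0, 18.0, 0.0 cfs; ΣQ_DR = 274.0 cfs.
V = ΣQ_DR · Δt = 274.0 × 7200 s = 1.973 × 10^6 ft³.
Over A = 1.69 mi², depth = V / A = 0.502 in.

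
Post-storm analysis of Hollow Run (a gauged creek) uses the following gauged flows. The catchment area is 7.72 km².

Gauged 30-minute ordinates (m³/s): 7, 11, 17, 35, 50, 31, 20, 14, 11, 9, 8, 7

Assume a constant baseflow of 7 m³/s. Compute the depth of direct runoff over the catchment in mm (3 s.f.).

d ≈ 31.7 mm

Direct runoff: 0.0, 4.0, 10.0, 28.0, 43.0, 24.0, 13.0, 7.0, 4.0, 2.0, 1.0, 0.0 m³/s; ΣQ_DR = 136.0 m³/s.
V = ΣQ_DR · Δt = 136.0 × 1800 s = 2.448 × 10^5 m³.
Over A = 7.72 km², depth = V / A = 31.7 mm.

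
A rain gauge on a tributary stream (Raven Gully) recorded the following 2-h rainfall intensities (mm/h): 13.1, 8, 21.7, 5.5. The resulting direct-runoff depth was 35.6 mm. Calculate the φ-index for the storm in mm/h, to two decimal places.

φ ≈ 8.50 mm/h

Only the 2 blocks with intensity above φ contribute runoff: 13.1, 21.7 mm/h.
Σ(I−φ)·Δt = d  ⇒  (13.1+21.7 − 2φ)·2 = 35.6
φ = (34.80 − 35.6/2) / 2 = 8.50 mm/h.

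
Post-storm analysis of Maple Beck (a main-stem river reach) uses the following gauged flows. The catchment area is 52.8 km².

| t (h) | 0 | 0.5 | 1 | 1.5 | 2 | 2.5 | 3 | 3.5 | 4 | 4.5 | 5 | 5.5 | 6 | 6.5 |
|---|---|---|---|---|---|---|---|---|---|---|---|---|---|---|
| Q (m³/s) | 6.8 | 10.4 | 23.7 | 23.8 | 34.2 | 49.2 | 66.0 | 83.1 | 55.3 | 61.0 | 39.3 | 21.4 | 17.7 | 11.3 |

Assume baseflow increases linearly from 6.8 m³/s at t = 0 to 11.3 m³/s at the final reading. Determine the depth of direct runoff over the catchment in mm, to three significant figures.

d ≈ 12.8 mm

Direct runoff: 0.00, 3.25, 16.21, 15.96, 26.02, 40.67, 57.12, 73.88, 45.73, 51.08, 29.04, 10.79, 6.75, 0.00 m³/s; ΣQ_DR = 376.5 m³/s.
V = ΣQ_DR · Δt = 376.5 × 1800 s = 6.777 × 10^5 m³.
Over A = 52.8 km², depth = V / A = 12.8 mm.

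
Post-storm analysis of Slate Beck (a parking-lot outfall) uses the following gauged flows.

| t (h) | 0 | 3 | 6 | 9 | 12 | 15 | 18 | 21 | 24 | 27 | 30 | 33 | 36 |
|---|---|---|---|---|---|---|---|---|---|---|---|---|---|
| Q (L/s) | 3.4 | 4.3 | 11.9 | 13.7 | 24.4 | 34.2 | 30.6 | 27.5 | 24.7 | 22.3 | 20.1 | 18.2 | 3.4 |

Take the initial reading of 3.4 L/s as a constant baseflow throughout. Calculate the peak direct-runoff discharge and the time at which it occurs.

Q_p = 30.8 L/s at t = 15 h

Subtracting baseflow gives direct-runoff ordinates: 0.0, 0.9, 8.5, 10.3, 21.0, 30.8, 27.2, 24.1, 21.3, 18.9, 16.7, 14.8, 0.0 L/s.
The maximum is 30.8 L/s, occurring at the reading for t = 15 h.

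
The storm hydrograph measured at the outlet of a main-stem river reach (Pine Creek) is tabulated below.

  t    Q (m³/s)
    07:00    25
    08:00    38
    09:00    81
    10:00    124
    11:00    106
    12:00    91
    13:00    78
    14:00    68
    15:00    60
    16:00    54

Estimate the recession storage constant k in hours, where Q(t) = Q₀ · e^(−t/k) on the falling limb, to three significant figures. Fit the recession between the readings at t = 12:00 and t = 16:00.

k ≈ 7.66 h

On the falling limb, Q drops from 91 to 54 m³/s between t = 12:00 and t = 16:00 (Δt = 4 h).
k = −Δt / ln(Q₂/Q₁) = −4 / ln(54/91) = 7.66 h.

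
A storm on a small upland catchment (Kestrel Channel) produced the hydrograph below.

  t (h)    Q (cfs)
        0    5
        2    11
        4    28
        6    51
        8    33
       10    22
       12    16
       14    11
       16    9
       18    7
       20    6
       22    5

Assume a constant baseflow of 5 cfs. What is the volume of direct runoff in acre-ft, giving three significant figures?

Direct-runoff ordinates (Q − Q_b): 0.0, 6.0, 23.0, 46.0, 28.0, 17.0, 11.0, 6.0, 4.0, 2.0, 1.0, 0.0 cfs.
ΣQ_DR = 144.0 cfs.
With Δt = 2 h = 7200 s, V = ΣQ_DR · Δt = 144.0 × 7200 = 1.04 × 10^6 ft³ = 23.8 acre-ft.

V ≈ 23.8 acre-ft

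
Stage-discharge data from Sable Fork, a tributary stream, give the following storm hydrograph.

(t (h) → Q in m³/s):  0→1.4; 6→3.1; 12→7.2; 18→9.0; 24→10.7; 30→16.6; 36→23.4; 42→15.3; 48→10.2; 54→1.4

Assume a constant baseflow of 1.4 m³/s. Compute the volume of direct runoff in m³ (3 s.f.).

V ≈ 1.82 × 10^6 m³

Direct-runoff ordinates (Q − Q_b): 0.0, 1.7, 5.8, 7.6, 9.3, 15.2, 22.0, 13.9, 8.8, 0.0 m³/s.
ΣQ_DR = 84.30 m³/s.
With Δt = 6 h = 21600 s, V = ΣQ_DR · Δt = 84.30 × 21600 = 1.82 × 10^6 m³.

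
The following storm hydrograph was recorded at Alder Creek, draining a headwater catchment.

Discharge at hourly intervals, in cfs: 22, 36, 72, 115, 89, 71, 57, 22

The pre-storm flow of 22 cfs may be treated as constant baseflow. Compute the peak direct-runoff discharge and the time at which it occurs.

Subtracting baseflow gives direct-runoff ordinates: 0.0, 14.0, 50.0, 93.0, 67.0, 49.0, 35.0, 0.0 cfs.
The maximum is 93.0 cfs, occurring at the reading for t = 3 h.

Q_p = 93.0 cfs at t = 3 h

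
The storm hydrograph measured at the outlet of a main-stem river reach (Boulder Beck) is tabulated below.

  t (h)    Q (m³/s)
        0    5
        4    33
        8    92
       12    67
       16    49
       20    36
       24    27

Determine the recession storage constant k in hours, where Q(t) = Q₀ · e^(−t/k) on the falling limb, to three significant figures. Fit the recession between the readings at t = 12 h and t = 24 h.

On the falling limb, Q drops from 67 to 27 m³/s between t = 12 h and t = 24 h (Δt = 12 h).
k = −Δt / ln(Q₂/Q₁) = −12 / ln(27/67) = 13.2 h.

k ≈ 13.2 h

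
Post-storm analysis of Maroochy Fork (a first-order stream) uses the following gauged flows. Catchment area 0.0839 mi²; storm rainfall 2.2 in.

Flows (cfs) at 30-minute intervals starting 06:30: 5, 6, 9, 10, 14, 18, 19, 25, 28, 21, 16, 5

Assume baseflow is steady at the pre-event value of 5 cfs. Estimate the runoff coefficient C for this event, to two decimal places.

ΣQ_DR = 116.0 cfs; V = ΣQ_DR·Δt = 2.088 × 10^5 ft³.
Runoff depth d = V / A = 1.071 in.
C = d / P = 1.071 / 2.2 = 0.49.

C ≈ 0.49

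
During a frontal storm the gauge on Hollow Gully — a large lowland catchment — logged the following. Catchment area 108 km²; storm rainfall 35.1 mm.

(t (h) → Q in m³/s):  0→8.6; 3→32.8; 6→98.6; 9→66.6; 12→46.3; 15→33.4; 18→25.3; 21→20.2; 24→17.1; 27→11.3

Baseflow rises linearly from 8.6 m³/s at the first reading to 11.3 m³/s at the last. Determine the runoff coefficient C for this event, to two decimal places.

ΣQ_DR = 260.7 m³/s; V = ΣQ_DR·Δt = 2.816 × 10^6 m³.
Runoff depth d = V / A = 26.07 mm.
C = d / P = 26.07 / 35.1 = 0.74.

C ≈ 0.74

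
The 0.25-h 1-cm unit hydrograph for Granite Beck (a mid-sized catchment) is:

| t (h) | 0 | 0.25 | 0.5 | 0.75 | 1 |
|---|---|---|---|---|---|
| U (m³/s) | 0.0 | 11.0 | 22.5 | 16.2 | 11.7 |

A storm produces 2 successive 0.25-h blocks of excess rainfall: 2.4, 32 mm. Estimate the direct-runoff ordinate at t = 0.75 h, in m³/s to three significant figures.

Q ≈ 75.9 m³/s

By discrete convolution, Q_j = Σ (P_i / 10 mm) · U_{j−i}.
At t = 0.75 h (j=3): Q = (2.4/10)·16.2 + (32/10)·22.5 = 75.9 m³/s.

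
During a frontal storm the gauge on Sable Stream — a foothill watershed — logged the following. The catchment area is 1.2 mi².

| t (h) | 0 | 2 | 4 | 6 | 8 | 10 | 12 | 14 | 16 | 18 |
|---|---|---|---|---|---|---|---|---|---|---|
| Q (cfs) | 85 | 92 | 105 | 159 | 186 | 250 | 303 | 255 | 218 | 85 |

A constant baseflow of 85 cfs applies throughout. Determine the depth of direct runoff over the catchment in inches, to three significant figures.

Direct runoff: 0.0, 7.0, 20.0, 74.0, 101.0, 165.0, 218.0, 170.0, 133.0, 0.0 cfs; ΣQ_DR = 888.0 cfs.
V = ΣQ_DR · Δt = 888.0 × 7200 s = 6.394 × 10^6 ft³.
Over A = 1.2 mi², depth = V / A = 2.29 in.

d ≈ 2.29 in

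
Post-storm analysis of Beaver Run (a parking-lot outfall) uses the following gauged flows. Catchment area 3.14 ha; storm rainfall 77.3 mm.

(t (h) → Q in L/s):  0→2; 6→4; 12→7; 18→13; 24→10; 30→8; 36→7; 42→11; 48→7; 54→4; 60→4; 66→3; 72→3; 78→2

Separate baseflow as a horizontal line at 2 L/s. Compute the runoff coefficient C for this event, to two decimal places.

C ≈ 0.51

ΣQ_DR = 57.00 L/s; V = ΣQ_DR·Δt = 1.231 × 10^6 L.
Runoff depth d = V / A = 39.21 mm.
C = d / P = 39.21 / 77.3 = 0.51.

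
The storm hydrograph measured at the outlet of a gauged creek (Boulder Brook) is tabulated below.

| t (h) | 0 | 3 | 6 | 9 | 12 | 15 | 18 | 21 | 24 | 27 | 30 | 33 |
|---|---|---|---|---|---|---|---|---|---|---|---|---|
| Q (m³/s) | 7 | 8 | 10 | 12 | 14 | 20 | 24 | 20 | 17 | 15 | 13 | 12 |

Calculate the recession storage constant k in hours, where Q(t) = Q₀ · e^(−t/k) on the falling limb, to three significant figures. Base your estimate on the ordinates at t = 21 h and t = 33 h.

k ≈ 23.5 h

On the falling limb, Q drops from 20 to 12 m³/s between t = 21 h and t = 33 h (Δt = 12 h).
k = −Δt / ln(Q₂/Q₁) = −12 / ln(12/20) = 23.5 h.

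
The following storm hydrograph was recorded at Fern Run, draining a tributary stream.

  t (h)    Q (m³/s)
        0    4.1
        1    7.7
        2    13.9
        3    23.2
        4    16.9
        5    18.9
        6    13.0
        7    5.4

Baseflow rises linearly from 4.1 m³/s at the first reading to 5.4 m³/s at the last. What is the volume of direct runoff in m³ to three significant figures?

V ≈ 2.34 × 10^5 m³

Direct-runoff ordinates (Q − Q_b): 0.00, 3.41, 9.43, 18.54, 12.06, 13.87, 7.79, 0.00 m³/s.
ΣQ_DR = 65.10 m³/s.
With Δt = 1 h = 3600 s, V = ΣQ_DR · Δt = 65.10 × 3600 = 2.34 × 10^5 m³.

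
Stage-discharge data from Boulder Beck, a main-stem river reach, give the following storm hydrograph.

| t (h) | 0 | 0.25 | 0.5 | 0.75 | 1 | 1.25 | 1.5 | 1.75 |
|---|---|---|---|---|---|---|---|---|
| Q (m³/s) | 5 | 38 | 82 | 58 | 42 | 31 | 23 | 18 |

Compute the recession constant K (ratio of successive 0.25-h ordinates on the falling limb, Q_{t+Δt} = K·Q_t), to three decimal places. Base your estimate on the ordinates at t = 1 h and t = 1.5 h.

Using the recession-limb readings at t = 1 h and t = 1.5 h: Q falls from 42 to 23 m³/s over 2 intervals.
K = (Q₂/Q₁)^(1/2) = (23/42)^(1/2) = 0.740.

K ≈ 0.740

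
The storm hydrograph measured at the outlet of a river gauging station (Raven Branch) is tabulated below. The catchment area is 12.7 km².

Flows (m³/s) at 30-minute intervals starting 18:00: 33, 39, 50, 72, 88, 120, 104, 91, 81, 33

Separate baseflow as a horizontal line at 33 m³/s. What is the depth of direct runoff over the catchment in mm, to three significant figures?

d ≈ 54.0 mm

Direct runoff: 0.0, 6.0, 17.0, 39.0, 55.0, 87.0, 71.0, 58.0, 48.0, 0.0 m³/s; ΣQ_DR = 381.0 m³/s.
V = ΣQ_DR · Δt = 381.0 × 1800 s = 6.858 × 10^5 m³.
Over A = 12.7 km², depth = V / A = 54.0 mm.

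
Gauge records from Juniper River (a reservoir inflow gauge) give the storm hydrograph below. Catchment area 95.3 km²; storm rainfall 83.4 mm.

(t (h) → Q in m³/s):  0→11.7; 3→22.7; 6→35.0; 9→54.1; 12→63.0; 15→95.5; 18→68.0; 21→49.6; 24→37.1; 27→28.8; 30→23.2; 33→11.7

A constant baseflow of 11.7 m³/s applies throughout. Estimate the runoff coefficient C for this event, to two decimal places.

C ≈ 0.49

ΣQ_DR = 360.0 m³/s; V = ΣQ_DR·Δt = 3.888 × 10^6 m³.
Runoff depth d = V / A = 40.80 mm.
C = d / P = 40.80 / 83.4 = 0.49.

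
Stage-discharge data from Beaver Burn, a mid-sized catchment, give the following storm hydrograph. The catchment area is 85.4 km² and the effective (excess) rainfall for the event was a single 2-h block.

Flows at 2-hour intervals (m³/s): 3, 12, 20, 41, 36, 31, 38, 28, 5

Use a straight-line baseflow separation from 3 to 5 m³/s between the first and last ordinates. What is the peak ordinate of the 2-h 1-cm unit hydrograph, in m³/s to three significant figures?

U_p ≈ 24.8 m³/s

Direct runoff: 0.00, 8.75, 16.50, 37.25, 32.00, 26.75, 33.50, 23.25, 0.00 m³/s; ΣQ_DR = 178.0 m³/s, peak = 37.25 m³/s.
Runoff depth d = ΣQ_DR·Δt / A = 178.0 × 7200 / (85.4 km²) = 15.01 mm.
The 1-cm UH is the DRH scaled by (10 mm)/d, so U_p = 37.25 × 10/15.01 = 24.8 m³/s.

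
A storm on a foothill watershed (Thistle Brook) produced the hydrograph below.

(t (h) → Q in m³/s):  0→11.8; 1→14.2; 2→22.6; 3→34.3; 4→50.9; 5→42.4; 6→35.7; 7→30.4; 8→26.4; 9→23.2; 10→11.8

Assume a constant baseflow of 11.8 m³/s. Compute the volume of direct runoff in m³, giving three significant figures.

Direct-runoff ordinates (Q − Q_b): 0.0, 2.4, 10.8, 22.5, 39.1, 30.6, 23.9, 18.6, 14.6, 11.4, 0.0 m³/s.
ΣQ_DR = 173.9 m³/s.
With Δt = 1 h = 3600 s, V = ΣQ_DR · Δt = 173.9 × 3600 = 6.26 × 10^5 m³.

V ≈ 6.26 × 10^5 m³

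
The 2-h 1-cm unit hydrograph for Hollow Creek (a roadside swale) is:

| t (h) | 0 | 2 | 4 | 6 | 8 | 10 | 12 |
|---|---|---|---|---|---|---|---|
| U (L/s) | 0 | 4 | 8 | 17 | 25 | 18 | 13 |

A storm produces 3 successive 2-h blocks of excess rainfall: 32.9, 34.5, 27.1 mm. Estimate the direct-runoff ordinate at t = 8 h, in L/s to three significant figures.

By discrete convolution, Q_j = Σ (P_i / 10 mm) · U_{j−i}.
At t = 8 h (j=4): Q = (32.9/10)·25 + (34.5/10)·17 + (27.1/10)·8 = 163 L/s.

Q ≈ 163 L/s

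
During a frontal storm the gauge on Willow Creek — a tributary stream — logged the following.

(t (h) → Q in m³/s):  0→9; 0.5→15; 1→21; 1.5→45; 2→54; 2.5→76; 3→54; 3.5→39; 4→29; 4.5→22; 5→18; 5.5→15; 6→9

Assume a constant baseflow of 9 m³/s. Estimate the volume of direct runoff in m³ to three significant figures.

V ≈ 5.20 × 10^5 m³

Direct-runoff ordinates (Q − Q_b): 0.0, 6.0, 12.0, 36.0, 45.0, 67.0, 45.0, 30.0, 20.0, 13.0, 9.0, 6.0, 0.0 m³/s.
ΣQ_DR = 289.0 m³/s.
With Δt = 0.5 h = 1800 s, V = ΣQ_DR · Δt = 289.0 × 1800 = 5.20 × 10^5 m³.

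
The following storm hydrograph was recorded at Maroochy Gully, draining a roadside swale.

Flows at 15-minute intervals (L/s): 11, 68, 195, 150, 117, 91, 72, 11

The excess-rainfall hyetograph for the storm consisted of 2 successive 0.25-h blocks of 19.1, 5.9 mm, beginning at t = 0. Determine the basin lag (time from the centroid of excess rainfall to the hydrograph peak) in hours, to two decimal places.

Centroid of excess rainfall: t_c = Σ P_i·t̄_i / ΣP_i = 0.1840 h (block centres at 0.125, 0.375 h).
Hydrograph peak occurs at t = 0.5 h, so basin lag t_L = 0.5 − 0.1840 = 0.32 h.

t_L ≈ 0.32 h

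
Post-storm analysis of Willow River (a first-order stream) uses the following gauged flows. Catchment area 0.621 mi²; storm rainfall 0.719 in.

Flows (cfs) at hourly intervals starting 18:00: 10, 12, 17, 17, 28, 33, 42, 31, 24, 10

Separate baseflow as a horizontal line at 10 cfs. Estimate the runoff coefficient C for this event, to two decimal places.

C ≈ 0.43

ΣQ_DR = 124.0 cfs; V = ΣQ_DR·Δt = 4.464 × 10^5 ft³.
Runoff depth d = V / A = 0.3094 in.
C = d / P = 0.3094 / 0.719 = 0.43.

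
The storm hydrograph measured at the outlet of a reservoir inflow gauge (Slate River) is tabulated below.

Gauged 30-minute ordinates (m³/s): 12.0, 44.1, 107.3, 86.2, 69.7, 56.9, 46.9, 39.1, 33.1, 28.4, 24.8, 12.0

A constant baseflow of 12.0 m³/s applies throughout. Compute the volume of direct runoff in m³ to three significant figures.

V ≈ 7.50 × 10^5 m³

Direct-runoff ordinates (Q − Q_b): 0.0, 32.1, 95.3, 74.2, 57.7, 44.9, 34.9, 27.1, 21.1, 16.4, 12.8, 0.0 m³/s.
ΣQ_DR = 416.5 m³/s.
With Δt = 0.5 h = 1800 s, V = ΣQ_DR · Δt = 416.5 × 1800 = 7.50 × 10^5 m³.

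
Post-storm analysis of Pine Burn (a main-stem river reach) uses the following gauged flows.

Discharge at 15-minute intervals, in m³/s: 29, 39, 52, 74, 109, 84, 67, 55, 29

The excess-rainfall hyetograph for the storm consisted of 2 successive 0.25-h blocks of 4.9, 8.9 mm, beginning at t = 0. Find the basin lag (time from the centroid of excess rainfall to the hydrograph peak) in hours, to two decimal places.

Centroid of excess rainfall: t_c = Σ P_i·t̄_i / ΣP_i = 0.2862 h (block centres at 0.125, 0.375 h).
Hydrograph peak occurs at t = 1 h, so basin lag t_L = 1 − 0.2862 = 0.71 h.

t_L ≈ 0.71 h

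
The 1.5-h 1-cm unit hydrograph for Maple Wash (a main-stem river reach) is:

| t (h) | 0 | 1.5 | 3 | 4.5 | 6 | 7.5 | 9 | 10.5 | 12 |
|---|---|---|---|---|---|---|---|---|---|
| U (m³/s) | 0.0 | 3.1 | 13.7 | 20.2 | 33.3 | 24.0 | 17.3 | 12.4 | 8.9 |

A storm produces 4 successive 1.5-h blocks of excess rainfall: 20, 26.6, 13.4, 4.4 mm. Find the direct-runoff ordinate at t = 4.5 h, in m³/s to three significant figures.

Q ≈ 81.0 m³/s

By discrete convolution, Q_j = Σ (P_i / 10 mm) · U_{j−i}.
At t = 4.5 h (j=3): Q = (20/10)·20.2 + (26.6/10)·13.7 + (13.4/10)·3.1 + (4.4/10)·0.0 = 81.0 m³/s.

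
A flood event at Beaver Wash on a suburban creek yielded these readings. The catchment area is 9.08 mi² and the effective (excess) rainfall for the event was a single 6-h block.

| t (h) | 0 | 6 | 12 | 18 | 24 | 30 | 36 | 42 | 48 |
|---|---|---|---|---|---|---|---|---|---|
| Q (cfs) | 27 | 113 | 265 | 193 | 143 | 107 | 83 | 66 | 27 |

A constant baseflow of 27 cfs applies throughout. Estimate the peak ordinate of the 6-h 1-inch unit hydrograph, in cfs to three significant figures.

U_p ≈ 298 cfs

Direct runoff: 0.0, 86.0, 238.0, 166.0, 116.0, 80.0, 56.0, 39.0, 0.0 cfs; ΣQ_DR = 781.0 cfs, peak = 238.0 cfs.
Runoff depth d = ΣQ_DR·Δt / A = 781.0 × 21600 / (9.08 mi²) = 0.7997 in.
The 1-inch UH is the DRH scaled by (1 in)/d, so U_p = 238.0 × 1/0.7997 = 298 cfs.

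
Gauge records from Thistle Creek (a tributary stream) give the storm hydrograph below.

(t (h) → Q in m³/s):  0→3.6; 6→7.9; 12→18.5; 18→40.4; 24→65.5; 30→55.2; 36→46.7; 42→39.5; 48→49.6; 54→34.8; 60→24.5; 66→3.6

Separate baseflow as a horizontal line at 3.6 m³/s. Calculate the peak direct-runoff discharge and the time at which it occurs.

Subtracting baseflow gives direct-runoff ordinates: 0.0, 4.3, 14.9, 36.8, 61.9, 51.6, 43.1, 35.9, 46.0, 31.2, 20.9, 0.0 m³/s.
The maximum is 61.9 m³/s, occurring at the reading for t = 24 h.

Q_p = 61.9 m³/s at t = 24 h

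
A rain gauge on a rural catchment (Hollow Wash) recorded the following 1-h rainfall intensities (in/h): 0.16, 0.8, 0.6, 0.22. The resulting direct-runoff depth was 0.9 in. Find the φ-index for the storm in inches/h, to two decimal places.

φ ≈ 0.25 in/h

Only the 2 blocks with intensity above φ contribute runoff: 0.8, 0.6 in/h.
Σ(I−φ)·Δt = d  ⇒  (0.8+0.6 − 2φ)·1 = 0.9
φ = (1.400 − 0.9/1) / 2 = 0.25 in/h.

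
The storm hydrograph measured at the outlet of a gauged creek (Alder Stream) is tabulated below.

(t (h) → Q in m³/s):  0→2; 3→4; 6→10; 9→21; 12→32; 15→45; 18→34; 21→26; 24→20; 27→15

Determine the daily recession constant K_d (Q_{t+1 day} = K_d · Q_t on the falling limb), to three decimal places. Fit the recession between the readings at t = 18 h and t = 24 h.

Between t = 18 h and t = 24 h the flow falls from 34 to 20 m³/s over 2×3 h = 6 h.
Per-interval ratio K = (20/34)^(1/2) = 0.7670; K_d = K^(24/3) = 0.120.

K_d ≈ 0.120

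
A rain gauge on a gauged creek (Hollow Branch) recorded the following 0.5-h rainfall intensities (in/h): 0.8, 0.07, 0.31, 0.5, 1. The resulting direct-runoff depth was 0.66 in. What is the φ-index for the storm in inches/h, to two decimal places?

Only the 3 blocks with intensity above φ contribute runoff: 0.8, 0.5, 1 in/h.
Σ(I−φ)·Δt = d  ⇒  (0.8+0.5+1 − 3φ)·0.5 = 0.66
φ = (2.300 − 0.66/0.5) / 3 = 0.33 in/h.

φ ≈ 0.33 in/h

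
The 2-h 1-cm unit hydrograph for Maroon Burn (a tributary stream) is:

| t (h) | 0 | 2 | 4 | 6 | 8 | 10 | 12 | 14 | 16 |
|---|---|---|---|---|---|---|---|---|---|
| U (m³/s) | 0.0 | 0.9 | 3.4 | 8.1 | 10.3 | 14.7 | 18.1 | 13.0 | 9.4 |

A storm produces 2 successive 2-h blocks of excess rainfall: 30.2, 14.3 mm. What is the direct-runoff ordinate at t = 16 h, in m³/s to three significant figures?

By discrete convolution, Q_j = Σ (P_i / 10 mm) · U_{j−i}.
At t = 16 h (j=8): Q = (30.2/10)·9.4 + (14.3/10)·13.0 = 47.0 m³/s.

Q ≈ 47.0 m³/s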